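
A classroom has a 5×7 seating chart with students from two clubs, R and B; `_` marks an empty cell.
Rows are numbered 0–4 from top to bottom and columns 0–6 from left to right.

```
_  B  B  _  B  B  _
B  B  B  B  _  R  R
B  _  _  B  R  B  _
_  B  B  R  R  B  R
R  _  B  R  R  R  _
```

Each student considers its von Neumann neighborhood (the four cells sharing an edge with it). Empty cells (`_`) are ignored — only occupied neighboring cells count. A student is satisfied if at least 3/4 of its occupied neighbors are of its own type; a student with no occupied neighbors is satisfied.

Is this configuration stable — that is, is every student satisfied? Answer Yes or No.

No

(0,1)B 2/2 ✓
(0,2)B 2/2 ✓
(0,4)B 1/1 ✓
(0,5)B 1/2 ✗
(1,0)B 2/2 ✓
(1,1)B 3/3 ✓
(1,2)B 3/3 ✓
(1,3)B 2/2 ✓
(1,5)R 1/3 ✗
(1,6)R 1/1 ✓
(2,0)B 1/1 ✓
(2,3)B 1/3 ✗
(2,4)R 1/3 ✗
(2,5)B 1/3 ✗
(3,1)B 1/1 ✓
(3,2)B 2/3 ✗
(3,3)R 2/4 ✗
(3,4)R 3/4 ✓
(3,5)B 1/4 ✗
(3,6)R 0/1 ✗
(4,0)R 0/0 ✓
(4,2)B 1/2 ✗
(4,3)R 2/3 ✗
(4,4)R 3/3 ✓
(4,5)R 1/2 ✗
For instance (0,5) has only 1/2 same-type neighbors, below 3/4.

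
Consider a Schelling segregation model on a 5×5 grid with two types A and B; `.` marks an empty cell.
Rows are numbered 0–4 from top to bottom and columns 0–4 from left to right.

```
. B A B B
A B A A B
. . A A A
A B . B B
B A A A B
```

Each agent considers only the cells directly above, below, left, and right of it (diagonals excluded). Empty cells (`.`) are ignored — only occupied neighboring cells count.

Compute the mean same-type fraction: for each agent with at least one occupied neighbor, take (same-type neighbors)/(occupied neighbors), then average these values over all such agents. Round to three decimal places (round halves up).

0.444

(0,1)B 1/2
(0,2)A 1/3
(0,3)B 1/3
(0,4)B 2/2
(1,0)A 0/1
(1,1)B 1/3
(1,2)A 3/4
(1,3)A 2/4
(1,4)B 1/3
(2,2)A 2/2
(2,3)A 3/4
(2,4)A 1/3
(3,0)A 0/2
(3,1)B 0/2
(3,3)B 1/3
(3,4)B 2/3
(4,0)B 0/2
(4,1)A 1/3
(4,2)A 2/2
(4,3)A 1/3
(4,4)B 1/2
Sum over 21 agents: 1/2 + 1/3 + 1/3 + 2/2 + 0/1 + 1/3 + 3/4 + 2/4 + 1/3 + 2/2 + 3/4 + 1/3 + 0/2 + 0/2 + 1/3 + 2/3 + 0/2 + 1/3 + 2/2 + 1/3 + 1/2 = 28/3; mean = 28/3 ÷ 21 = 4/9 = 0.444444… → 0.444.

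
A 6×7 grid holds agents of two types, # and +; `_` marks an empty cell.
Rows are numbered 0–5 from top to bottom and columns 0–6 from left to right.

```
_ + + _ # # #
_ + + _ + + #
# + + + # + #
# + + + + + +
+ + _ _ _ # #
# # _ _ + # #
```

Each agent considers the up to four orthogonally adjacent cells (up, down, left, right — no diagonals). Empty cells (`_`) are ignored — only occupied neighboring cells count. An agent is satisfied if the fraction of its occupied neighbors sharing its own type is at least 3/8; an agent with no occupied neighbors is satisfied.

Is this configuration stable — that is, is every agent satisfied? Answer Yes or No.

Row 0: (0,1)+ 2/2 ok · (0,2)+ 2/2 ok · (0,4)# 1/2 ok · (0,5)# 2/3 ok · (0,6)# 2/2 ok
Row 1: (1,1)+ 3/3 ok · (1,2)+ 3/3 ok · (1,4)+ 1/3 unhappy · (1,5)+ 2/4 ok · (1,6)# 2/3 ok
Row 2: (2,0)# 1/2 ok · (2,1)+ 3/4 ok · (2,2)+ 4/4 ok · (2,3)+ 2/3 ok · (2,4)# 0/4 unhappy · (2,5)+ 2/4 ok · (2,6)# 1/3 unhappy
Row 3: (3,0)# 1/3 unhappy · (3,1)+ 3/4 ok · (3,2)+ 3/3 ok · (3,3)+ 3/3 ok · (3,4)+ 2/3 ok · (3,5)+ 3/4 ok · (3,6)+ 1/3 unhappy
Row 4: (4,0)+ 1/3 unhappy · (4,1)+ 2/3 ok · (4,5)# 2/3 ok · (4,6)# 2/3 ok
Row 5: (5,0)# 1/2 ok · (5,1)# 1/2 ok · (5,4)+ 0/1 unhappy · (5,5)# 2/3 ok · (5,6)# 2/2 ok
For instance (1,4) has only 1/3 same-type neighbors, below 3/8.

No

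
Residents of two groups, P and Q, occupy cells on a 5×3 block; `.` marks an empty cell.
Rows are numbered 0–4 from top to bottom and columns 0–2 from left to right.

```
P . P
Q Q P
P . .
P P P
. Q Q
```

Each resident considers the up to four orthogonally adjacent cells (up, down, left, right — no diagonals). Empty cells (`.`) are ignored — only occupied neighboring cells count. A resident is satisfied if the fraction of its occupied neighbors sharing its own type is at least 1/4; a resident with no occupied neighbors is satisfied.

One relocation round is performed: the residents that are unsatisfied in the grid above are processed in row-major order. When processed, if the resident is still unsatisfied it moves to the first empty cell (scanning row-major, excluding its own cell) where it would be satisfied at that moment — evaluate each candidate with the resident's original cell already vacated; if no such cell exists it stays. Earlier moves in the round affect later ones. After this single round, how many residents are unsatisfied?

0

Initially unsatisfied (in order): (0,0).
  (0,0) → (0,1).
Resulting grid:
. P P
Q Q P
P . .
P P P
. Q Q
All satisfied now.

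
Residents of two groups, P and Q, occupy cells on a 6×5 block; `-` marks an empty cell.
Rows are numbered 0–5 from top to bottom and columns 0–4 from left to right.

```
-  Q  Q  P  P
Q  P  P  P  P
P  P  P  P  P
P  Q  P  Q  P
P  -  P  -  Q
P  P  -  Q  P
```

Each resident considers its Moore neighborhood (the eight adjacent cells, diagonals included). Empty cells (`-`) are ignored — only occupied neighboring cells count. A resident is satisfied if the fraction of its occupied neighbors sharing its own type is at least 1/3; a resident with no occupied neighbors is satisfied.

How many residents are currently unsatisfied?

(0,1)Q 2/4 ✓
(0,2)Q 1/5 ✗
(0,3)P 4/5 ✓
(0,4)P 3/3 ✓
(1,0)Q 1/4 ✗
(1,1)P 4/7 ✓
(1,2)P 6/8 ✓
(1,3)P 7/8 ✓
(1,4)P 5/5 ✓
(2,0)P 3/5 ✓
(2,1)P 6/8 ✓
(2,2)P 6/8 ✓
(2,3)P 7/8 ✓
(2,4)P 4/5 ✓
(3,0)P 3/4 ✓
(3,1)Q 0/7 ✗
(3,2)P 4/6 ✓
(3,3)Q 1/7 ✗
(3,4)P 2/4 ✓
(4,0)P 3/4 ✓
(4,2)P 2/5 ✓
(4,4)Q 2/4 ✓
(5,0)P 2/2 ✓
(5,1)P 3/3 ✓
(5,3)Q 1/3 ✓
(5,4)P 0/2 ✗
Unsatisfied: (0,2), (1,0), (3,1), (3,3), (5,4) — 5 in total.

5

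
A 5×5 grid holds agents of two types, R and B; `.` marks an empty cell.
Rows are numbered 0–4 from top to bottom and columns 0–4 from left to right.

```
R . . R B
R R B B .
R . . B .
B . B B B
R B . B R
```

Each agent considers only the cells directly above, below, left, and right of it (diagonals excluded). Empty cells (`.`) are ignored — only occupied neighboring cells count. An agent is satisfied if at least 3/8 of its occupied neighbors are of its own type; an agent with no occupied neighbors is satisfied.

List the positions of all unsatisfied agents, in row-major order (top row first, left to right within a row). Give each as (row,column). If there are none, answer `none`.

(0,3), (0,4), (3,0), (4,0), (4,1), (4,4)

Row 0: (0,0)R 1/1 ok · (0,3)R 0/2 unhappy · (0,4)B 0/1 unhappy
Row 1: (1,0)R 3/3 ok · (1,1)R 1/2 ok · (1,2)B 1/2 ok · (1,3)B 2/3 ok
Row 2: (2,0)R 1/2 ok · (2,3)B 2/2 ok
Row 3: (3,0)B 0/2 unhappy · (3,2)B 1/1 ok · (3,3)B 4/4 ok · (3,4)B 1/2 ok
Row 4: (4,0)R 0/2 unhappy · (4,1)B 0/1 unhappy · (4,3)B 1/2 ok · (4,4)R 0/2 unhappy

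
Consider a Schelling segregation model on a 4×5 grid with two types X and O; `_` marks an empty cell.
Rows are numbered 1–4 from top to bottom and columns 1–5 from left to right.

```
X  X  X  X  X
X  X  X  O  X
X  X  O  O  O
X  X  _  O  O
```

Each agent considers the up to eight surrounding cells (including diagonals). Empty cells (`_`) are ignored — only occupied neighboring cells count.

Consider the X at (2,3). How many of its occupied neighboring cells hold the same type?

5

Occupied neighbors of (2,3): (1,2)=X, (1,3)=X, (1,4)=X, (2,2)=X, (2,4)=O, (3,2)=X, (3,3)=O, (3,4)=O.
Same type (X): 5 of 8.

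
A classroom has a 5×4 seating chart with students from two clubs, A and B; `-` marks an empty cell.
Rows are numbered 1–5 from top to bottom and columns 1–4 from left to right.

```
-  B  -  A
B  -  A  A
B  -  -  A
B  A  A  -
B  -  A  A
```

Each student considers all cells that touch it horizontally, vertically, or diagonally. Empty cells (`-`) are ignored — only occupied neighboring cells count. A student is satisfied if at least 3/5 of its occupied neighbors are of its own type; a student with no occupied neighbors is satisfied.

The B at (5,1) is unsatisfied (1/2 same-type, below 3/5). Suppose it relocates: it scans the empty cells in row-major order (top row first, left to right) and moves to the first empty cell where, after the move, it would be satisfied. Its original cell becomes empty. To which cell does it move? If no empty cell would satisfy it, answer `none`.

(1,1)

Vacating (5,1). Empty cells in order:
  (1,1): 2/2 same-type → satisfied — stop here.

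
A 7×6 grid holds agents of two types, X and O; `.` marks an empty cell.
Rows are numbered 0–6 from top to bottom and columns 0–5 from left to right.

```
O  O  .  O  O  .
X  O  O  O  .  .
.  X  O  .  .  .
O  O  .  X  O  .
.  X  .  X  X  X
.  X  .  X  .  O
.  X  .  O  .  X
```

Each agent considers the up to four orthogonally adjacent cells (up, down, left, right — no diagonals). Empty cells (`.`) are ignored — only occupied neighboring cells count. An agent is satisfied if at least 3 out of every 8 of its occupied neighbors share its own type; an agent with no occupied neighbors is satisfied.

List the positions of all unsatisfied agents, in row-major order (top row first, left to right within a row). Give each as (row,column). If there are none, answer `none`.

(1,0), (2,1), (3,1), (3,4), (5,5), (6,3), (6,5)

(0,0)O 1/2 ✓
(0,1)O 2/2 ✓
(0,3)O 2/2 ✓
(0,4)O 1/1 ✓
(1,0)X 0/2 ✗
(1,1)O 2/4 ✓
(1,2)O 3/3 ✓
(1,3)O 2/2 ✓
(2,1)X 0/3 ✗
(2,2)O 1/2 ✓
(3,0)O 1/1 ✓
(3,1)O 1/3 ✗
(3,3)X 1/2 ✓
(3,4)O 0/2 ✗
(4,1)X 1/2 ✓
(4,3)X 3/3 ✓
(4,4)X 2/3 ✓
(4,5)X 1/2 ✓
(5,1)X 2/2 ✓
(5,3)X 1/2 ✓
(5,5)O 0/2 ✗
(6,1)X 1/1 ✓
(6,3)O 0/1 ✗
(6,5)X 0/1 ✗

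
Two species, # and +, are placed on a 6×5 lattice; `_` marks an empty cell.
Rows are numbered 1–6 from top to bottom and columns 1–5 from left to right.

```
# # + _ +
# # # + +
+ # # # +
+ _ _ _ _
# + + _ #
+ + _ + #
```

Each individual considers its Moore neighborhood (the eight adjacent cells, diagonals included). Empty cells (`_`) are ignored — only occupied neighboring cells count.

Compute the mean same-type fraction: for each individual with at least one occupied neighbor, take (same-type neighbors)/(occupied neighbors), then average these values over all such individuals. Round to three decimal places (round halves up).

0.629

(1,1)# 3/3
(1,2)# 4/5
(1,3)+ 1/4
(1,5)+ 2/2
(2,1)# 4/5
(2,2)# 6/8
(2,3)# 5/7
(2,4)+ 4/7
(2,5)+ 3/4
(3,1)+ 1/4
(3,2)# 4/6
(3,3)# 4/5
(3,4)# 2/5
(3,5)+ 2/3
(4,1)+ 2/4
(5,1)# 0/4
(5,2)+ 4/5
(5,3)+ 3/3
(5,5)# 1/2
(6,1)+ 2/3
(6,2)+ 3/4
(6,4)+ 1/3
(6,5)# 1/2
Sum over 23 individuals: 3/3 + 4/5 + 1/4 + 2/2 + 4/5 + 6/8 + 5/7 + 4/7 + 3/4 + 1/4 + 4/6 + 4/5 + 2/5 + 2/3 + 2/4 + 0/4 + 4/5 + 3/3 + 1/2 + 2/3 + 3/4 + 1/3 + 1/2 = 6077/420; mean = 6077/420 ÷ 23 = 6077/9660 = 0.629089… → 0.629.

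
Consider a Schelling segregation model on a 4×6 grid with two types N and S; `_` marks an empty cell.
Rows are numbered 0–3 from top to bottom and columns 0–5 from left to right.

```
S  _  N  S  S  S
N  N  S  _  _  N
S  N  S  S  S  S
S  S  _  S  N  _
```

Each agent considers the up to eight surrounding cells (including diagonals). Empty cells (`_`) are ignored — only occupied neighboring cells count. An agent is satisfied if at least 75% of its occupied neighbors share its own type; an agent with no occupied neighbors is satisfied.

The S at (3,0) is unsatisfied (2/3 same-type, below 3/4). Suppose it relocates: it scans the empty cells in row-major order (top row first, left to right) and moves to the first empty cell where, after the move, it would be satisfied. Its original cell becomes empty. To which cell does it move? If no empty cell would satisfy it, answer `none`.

Vacating (3,0). Empty cells in order:
  (0,1): 2/5 same-type → still unsatisfied.
  (1,3): 6/7 same-type → satisfied — stop here.

(1,3)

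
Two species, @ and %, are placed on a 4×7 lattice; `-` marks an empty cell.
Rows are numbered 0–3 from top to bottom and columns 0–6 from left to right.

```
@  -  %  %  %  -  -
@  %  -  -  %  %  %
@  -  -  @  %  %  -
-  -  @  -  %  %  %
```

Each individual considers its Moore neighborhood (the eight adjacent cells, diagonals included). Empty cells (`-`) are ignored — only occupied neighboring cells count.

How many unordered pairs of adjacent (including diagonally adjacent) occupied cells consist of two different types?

6

Scan each occupied cell's neighbors to the right and below (and the two forward diagonals) so each pair is counted once.
From row 0: 1 unlike of 8 pairs (running 1/8).
From row 1: 3 unlike of 11 pairs (running 4/19).
From row 2: 2 unlike of 9 pairs (running 6/28).
From row 3: 0 unlike of 2 pairs (running 6/30).
Total adjacent occupied pairs: 30; unlike-type pairs: 6.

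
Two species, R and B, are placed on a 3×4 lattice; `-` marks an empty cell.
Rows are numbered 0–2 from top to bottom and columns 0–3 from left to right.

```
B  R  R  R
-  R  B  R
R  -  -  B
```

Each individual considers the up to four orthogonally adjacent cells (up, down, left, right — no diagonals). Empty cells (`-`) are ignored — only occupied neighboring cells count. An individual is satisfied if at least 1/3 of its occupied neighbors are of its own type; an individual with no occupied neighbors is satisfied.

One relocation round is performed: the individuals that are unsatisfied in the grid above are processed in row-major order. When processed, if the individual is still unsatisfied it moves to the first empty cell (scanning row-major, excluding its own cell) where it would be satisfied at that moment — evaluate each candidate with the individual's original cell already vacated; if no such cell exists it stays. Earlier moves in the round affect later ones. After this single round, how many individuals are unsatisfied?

1

Initially unsatisfied (in order): (0,0), (1,2), (2,3).
  (0,0) → (2,2).
  (1,2) → (2,1).
  (2,3): now satisfied by earlier moves; stays.
Resulting grid:
- R R R
- R - R
R B B B
Unsatisfied now: (2,0).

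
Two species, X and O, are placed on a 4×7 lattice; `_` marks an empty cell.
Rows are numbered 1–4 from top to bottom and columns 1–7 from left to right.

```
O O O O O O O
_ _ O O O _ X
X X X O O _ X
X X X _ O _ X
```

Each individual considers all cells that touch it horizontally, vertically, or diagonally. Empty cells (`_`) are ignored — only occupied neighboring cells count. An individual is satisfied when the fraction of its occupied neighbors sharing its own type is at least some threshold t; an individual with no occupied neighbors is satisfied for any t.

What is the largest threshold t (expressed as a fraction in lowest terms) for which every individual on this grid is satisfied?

1/3

(1,1)O 1/1
(1,2)O 3/3
(1,3)O 4/4
(1,4)O 5/5
(1,5)O 4/4
(1,6)O 3/4
(1,7)O 1/2
(2,3)O 5/7
(2,4)O 7/8
(2,5)O 6/6
(2,7)X 1/3
(3,1)X 3/3
(3,2)X 5/6
(3,3)X 3/6
(3,4)O 5/7
(3,5)O 4/4
(3,7)X 2/2
(4,1)X 3/3
(4,2)X 5/5
(4,3)X 3/4
(4,5)O 2/2
(4,7)X 1/1
The smallest same-type fraction is 1/3 at (2,7), which reduces to 1/3. Any threshold above that leaves this individual unsatisfied.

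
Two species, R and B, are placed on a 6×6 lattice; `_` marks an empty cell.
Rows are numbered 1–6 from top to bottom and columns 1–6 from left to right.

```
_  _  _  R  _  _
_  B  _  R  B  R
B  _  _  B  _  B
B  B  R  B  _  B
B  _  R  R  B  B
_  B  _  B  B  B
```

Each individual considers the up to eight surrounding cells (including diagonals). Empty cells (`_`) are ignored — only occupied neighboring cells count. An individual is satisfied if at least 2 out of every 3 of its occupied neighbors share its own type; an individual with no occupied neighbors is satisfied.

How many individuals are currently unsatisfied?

(1,4)R 1/2 not
(2,2)B 1/1 satisfied
(2,4)R 1/3 not
(2,5)B 2/5 not
(2,6)R 0/2 not
(3,1)B 3/3 satisfied
(3,4)B 2/4 not
(3,6)B 2/3 satisfied
(4,1)B 3/3 satisfied
(4,2)B 3/5 not
(4,3)R 2/5 not
(4,4)B 2/5 not
(4,6)B 3/3 satisfied
(5,1)B 3/3 satisfied
(5,3)R 2/6 not
(5,4)R 2/6 not
(5,5)B 6/7 satisfied
(5,6)B 4/4 satisfied
(6,2)B 1/2 not
(6,4)B 2/4 not
(6,5)B 4/5 satisfied
(6,6)B 3/3 satisfied
Unsatisfied: (1,4), (2,4), (2,5), (2,6), (3,4), (4,2), (4,3), (4,4), (5,3), (5,4), (6,2), (6,4) — 12 in total.

12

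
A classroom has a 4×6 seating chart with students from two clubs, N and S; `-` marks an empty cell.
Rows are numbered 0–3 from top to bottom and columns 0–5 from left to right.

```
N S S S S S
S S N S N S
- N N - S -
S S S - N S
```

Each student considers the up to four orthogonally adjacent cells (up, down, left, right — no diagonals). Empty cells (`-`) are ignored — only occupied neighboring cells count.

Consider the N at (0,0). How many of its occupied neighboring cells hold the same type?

Occupied neighbors of (0,0): (1,0)=S, (0,1)=S.
Same type (N): 0 of 2.

0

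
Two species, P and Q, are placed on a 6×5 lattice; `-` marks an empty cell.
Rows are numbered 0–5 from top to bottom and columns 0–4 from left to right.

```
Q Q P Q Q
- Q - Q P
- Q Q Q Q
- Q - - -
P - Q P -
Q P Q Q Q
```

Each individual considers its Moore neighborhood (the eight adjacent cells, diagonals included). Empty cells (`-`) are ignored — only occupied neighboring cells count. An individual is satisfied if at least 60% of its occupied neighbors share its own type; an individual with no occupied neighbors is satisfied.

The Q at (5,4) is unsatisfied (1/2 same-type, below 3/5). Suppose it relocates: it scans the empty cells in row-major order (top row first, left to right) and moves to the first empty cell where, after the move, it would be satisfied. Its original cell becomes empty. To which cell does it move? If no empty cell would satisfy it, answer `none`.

Vacating (5,4). Empty cells in order:
  (1,0): 4/4 same-type → satisfied — stop here.

(1,0)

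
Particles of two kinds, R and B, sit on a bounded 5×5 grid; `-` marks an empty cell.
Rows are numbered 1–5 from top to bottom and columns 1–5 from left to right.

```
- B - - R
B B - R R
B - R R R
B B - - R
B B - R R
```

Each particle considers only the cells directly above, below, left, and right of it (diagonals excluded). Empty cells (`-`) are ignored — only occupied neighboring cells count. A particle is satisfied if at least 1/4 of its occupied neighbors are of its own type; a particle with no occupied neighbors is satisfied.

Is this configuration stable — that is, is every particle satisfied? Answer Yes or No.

Yes

Row 1: (1,2)B 1/1 ok · (1,5)R 1/1 ok
Row 2: (2,1)B 2/2 ok · (2,2)B 2/2 ok · (2,4)R 2/2 ok · (2,5)R 3/3 ok
Row 3: (3,1)B 2/2 ok · (3,3)R 1/1 ok · (3,4)R 3/3 ok · (3,5)R 3/3 ok
Row 4: (4,1)B 3/3 ok · (4,2)B 2/2 ok · (4,5)R 2/2 ok
Row 5: (5,1)B 2/2 ok · (5,2)B 2/2 ok · (5,4)R 1/1 ok · (5,5)R 2/2 ok
All meet the threshold, so the configuration is stable.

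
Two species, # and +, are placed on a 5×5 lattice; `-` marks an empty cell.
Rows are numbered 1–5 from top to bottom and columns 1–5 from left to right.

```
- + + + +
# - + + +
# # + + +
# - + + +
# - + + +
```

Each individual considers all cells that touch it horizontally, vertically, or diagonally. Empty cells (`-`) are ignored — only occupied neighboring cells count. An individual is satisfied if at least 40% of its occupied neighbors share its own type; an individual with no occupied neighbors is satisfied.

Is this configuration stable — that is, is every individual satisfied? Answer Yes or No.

Yes

(1,2)+ 2/3 satisfied
(1,3)+ 4/4 satisfied
(1,4)+ 5/5 satisfied
(1,5)+ 3/3 satisfied
(2,1)# 2/3 satisfied
(2,3)+ 6/7 satisfied
(2,4)+ 8/8 satisfied
(2,5)+ 5/5 satisfied
(3,1)# 3/3 satisfied
(3,2)# 3/6 satisfied
(3,3)+ 5/6 satisfied
(3,4)+ 8/8 satisfied
(3,5)+ 5/5 satisfied
(4,1)# 3/3 satisfied
(4,3)+ 5/6 satisfied
(4,4)+ 8/8 satisfied
(4,5)+ 5/5 satisfied
(5,1)# 1/1 satisfied
(5,3)+ 3/3 satisfied
(5,4)+ 5/5 satisfied
(5,5)+ 3/3 satisfied
All meet the threshold, so the configuration is stable.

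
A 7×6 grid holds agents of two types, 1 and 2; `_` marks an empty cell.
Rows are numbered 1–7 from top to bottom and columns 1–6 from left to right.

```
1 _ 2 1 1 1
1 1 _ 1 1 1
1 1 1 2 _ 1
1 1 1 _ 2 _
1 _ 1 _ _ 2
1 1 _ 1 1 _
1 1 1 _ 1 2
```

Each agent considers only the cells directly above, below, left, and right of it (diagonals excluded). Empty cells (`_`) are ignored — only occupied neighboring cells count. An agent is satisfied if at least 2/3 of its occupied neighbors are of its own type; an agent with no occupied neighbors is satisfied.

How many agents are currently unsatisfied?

4

Row 1: (1,1)1 1/1 satisfied · (1,3)2 0/1 not · (1,4)1 2/3 satisfied · (1,5)1 3/3 satisfied · (1,6)1 2/2 satisfied
Row 2: (2,1)1 3/3 satisfied · (2,2)1 2/2 satisfied · (2,4)1 2/3 satisfied · (2,5)1 3/3 satisfied · (2,6)1 3/3 satisfied
Row 3: (3,1)1 3/3 satisfied · (3,2)1 4/4 satisfied · (3,3)1 2/3 satisfied · (3,4)2 0/2 not · (3,6)1 1/1 satisfied
Row 4: (4,1)1 3/3 satisfied · (4,2)1 3/3 satisfied · (4,3)1 3/3 satisfied · (4,5)2 0/0 satisfied
Row 5: (5,1)1 2/2 satisfied · (5,3)1 1/1 satisfied · (5,6)2 0/0 satisfied
Row 6: (6,1)1 3/3 satisfied · (6,2)1 2/2 satisfied · (6,4)1 1/1 satisfied · (6,5)1 2/2 satisfied
Row 7: (7,1)1 2/2 satisfied · (7,2)1 3/3 satisfied · (7,3)1 1/1 satisfied · (7,5)1 1/2 not · (7,6)2 0/1 not
Unsatisfied: (1,3), (3,4), (7,5), (7,6) — 4 in total.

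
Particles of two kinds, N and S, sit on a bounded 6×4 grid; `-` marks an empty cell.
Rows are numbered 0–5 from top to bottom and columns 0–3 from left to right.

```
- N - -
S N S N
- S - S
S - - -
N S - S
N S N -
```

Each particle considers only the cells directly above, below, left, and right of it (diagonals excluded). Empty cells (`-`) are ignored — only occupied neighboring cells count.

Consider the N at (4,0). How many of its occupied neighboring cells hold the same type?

1

Occupied neighbors of (4,0): (3,0)=S, (5,0)=N, (4,1)=S.
Same type (N): 1 of 3.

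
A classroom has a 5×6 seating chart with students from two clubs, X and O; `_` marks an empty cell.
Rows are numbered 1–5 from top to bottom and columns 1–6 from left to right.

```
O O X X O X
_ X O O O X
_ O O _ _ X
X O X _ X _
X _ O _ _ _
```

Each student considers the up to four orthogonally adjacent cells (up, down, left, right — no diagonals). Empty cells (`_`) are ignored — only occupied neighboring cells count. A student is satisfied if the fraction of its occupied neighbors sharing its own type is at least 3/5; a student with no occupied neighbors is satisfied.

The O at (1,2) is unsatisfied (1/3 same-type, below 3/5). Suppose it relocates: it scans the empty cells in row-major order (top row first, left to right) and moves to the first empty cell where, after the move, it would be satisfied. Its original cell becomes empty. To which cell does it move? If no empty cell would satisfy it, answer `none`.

Vacating (1,2). Empty cells in order:
  (2,1): 1/2 same-type → still unsatisfied.
  (3,1): 1/2 same-type → still unsatisfied.
  (3,4): 2/2 same-type → satisfied — stop here.

(3,4)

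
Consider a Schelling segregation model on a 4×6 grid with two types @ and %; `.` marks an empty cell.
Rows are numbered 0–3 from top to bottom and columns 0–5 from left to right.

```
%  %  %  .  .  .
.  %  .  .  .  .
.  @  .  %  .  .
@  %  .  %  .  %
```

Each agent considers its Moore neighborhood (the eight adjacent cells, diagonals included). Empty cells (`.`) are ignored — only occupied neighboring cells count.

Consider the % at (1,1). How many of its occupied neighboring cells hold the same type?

Occupied neighbors of (1,1): (0,0)=%, (0,1)=%, (0,2)=%, (2,1)=@.
Same type (%): 3 of 4.

3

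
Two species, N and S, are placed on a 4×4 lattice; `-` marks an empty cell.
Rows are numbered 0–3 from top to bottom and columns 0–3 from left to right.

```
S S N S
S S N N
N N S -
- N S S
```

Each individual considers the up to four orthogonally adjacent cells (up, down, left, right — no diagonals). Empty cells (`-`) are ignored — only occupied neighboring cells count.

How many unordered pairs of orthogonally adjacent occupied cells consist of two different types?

Scan each occupied cell's neighbors to the right and below so each pair is counted once.
Row 0: S(0,0)–S(0,1)= S(0,0)–S(1,0)= S(0,1)–N(0,2)≠ S(0,1)–S(1,1)= N(0,2)–S(0,3)≠ N(0,2)–N(1,2)= S(0,3)–N(1,3)≠  → 3/7 unlike.
Row 1: S(1,0)–S(1,1)= S(1,0)–N(2,0)≠ S(1,1)–N(1,2)≠ S(1,1)–N(2,1)≠ N(1,2)–N(1,3)= N(1,2)–S(2,2)≠  → 4/6 unlike.
Row 2: N(2,0)–N(2,1)= N(2,1)–S(2,2)≠ N(2,1)–N(3,1)= S(2,2)–S(3,2)=  → 1/4 unlike.
Row 3: N(3,1)–S(3,2)≠ S(3,2)–S(3,3)=  → 1/2 unlike.
Total adjacent occupied pairs: 19; unlike-type pairs: 9.

9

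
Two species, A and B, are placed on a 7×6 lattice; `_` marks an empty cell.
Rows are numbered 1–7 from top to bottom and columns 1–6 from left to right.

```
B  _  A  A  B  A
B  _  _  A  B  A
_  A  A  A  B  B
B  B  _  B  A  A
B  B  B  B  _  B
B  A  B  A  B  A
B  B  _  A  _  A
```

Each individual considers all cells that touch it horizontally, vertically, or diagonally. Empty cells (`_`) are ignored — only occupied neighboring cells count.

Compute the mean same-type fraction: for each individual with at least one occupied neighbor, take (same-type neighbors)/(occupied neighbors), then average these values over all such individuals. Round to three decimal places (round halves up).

0.501

(1,1)B 1/1
(1,3)A 2/2
(1,4)A 2/4
(1,5)B 1/5
(1,6)A 1/3
(2,1)B 1/2
(2,4)A 4/7
(2,5)B 3/8
(2,6)A 1/5
(3,2)A 1/4
(3,3)A 3/5
(3,4)A 3/6
(3,5)B 3/8
(3,6)B 2/5
(4,1)B 3/4
(4,2)B 4/6
(4,4)B 3/6
(4,5)A 2/7
(4,6)A 1/4
(5,1)B 4/5
(5,2)B 6/7
(5,3)B 5/7
(5,4)B 4/6
(5,6)B 1/4
(6,1)B 4/5
(6,2)A 0/7
(6,3)B 4/7
(6,4)A 1/5
(6,5)B 2/6
(6,6)A 1/3
(7,1)B 2/3
(7,2)B 3/4
(7,4)A 1/3
(7,6)A 1/2
Sum over 34 individuals: 1/1 + 2/2 + 2/4 + 1/5 + 1/3 + 1/2 + 4/7 + 3/8 + 1/5 + 1/4 + 3/5 + 3/6 + 3/8 + 2/5 + 3/4 + 4/6 + 3/6 + 2/7 + 1/4 + 4/5 + 6/7 + 5/7 + 4/6 + 1/4 + 4/5 + 0/7 + 4/7 + 1/5 + 2/6 + 1/3 + 2/3 + 3/4 + 1/3 + 1/2 = 511/30; mean = 511/30 ÷ 34 = 511/1020 = 0.500980… → 0.501.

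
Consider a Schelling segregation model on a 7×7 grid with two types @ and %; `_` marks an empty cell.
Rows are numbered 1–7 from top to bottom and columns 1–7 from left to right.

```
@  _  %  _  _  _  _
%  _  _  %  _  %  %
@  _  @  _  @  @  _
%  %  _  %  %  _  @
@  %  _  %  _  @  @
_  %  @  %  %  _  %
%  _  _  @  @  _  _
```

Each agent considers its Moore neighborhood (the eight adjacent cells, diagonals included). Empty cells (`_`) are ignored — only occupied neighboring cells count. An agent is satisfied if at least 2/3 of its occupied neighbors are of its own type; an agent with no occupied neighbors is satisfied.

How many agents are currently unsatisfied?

23

(1,1)@ 0/1 not
(1,3)% 1/1 satisfied
(2,1)% 0/2 not
(2,4)% 1/3 not
(2,6)% 1/3 not
(2,7)% 1/2 not
(3,1)@ 0/3 not
(3,3)@ 0/3 not
(3,5)@ 1/5 not
(3,6)@ 2/5 not
(4,1)% 2/4 not
(4,2)% 2/5 not
(4,4)% 2/4 not
(4,5)% 2/5 not
(4,7)@ 3/3 satisfied
(5,1)@ 0/4 not
(5,2)% 3/5 not
(5,4)% 4/5 satisfied
(5,6)@ 2/5 not
(5,7)@ 2/3 satisfied
(6,2)% 2/4 not
(6,3)@ 1/5 not
(6,4)% 2/5 not
(6,5)% 2/5 not
(6,7)% 0/2 not
(7,1)% 1/1 satisfied
(7,4)@ 2/4 not
(7,5)@ 1/3 not
Unsatisfied: (1,1), (2,1), (2,4), (2,6), (2,7), (3,1), (3,3), (3,5), (3,6), (4,1), (4,2), (4,4), (4,5), (5,1), (5,2), (5,6), (6,2), (6,3), (6,4), (6,5), (6,7), (7,4), (7,5) — 23 in total.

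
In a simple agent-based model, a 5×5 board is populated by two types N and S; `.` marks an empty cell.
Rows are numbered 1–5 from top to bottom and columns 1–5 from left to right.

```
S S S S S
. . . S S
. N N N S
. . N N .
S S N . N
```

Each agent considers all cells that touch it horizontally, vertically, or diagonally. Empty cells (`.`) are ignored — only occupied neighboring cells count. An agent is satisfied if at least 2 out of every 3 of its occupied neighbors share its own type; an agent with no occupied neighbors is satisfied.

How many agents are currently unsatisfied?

3

(1,1)S 1/1 satisfied
(1,2)S 2/2 satisfied
(1,3)S 3/3 satisfied
(1,4)S 4/4 satisfied
(1,5)S 3/3 satisfied
(2,4)S 5/7 satisfied
(2,5)S 4/5 satisfied
(3,2)N 2/2 satisfied
(3,3)N 4/5 satisfied
(3,4)N 3/6 not
(3,5)S 2/4 not
(4,3)N 5/6 satisfied
(4,4)N 5/6 satisfied
(5,1)S 1/1 satisfied
(5,2)S 1/3 not
(5,3)N 2/3 satisfied
(5,5)N 1/1 satisfied
Unsatisfied: (3,4), (3,5), (5,2) — 3 in total.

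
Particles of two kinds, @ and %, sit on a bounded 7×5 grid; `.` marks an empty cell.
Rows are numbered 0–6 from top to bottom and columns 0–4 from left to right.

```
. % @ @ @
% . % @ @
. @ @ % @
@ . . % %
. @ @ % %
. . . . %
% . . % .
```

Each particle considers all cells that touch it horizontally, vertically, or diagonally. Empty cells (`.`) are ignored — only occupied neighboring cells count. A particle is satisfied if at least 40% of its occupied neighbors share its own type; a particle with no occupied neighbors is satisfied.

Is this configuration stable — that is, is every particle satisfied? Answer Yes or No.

Row 0: (0,1)% 2/3 satisfied · (0,2)@ 2/4 satisfied · (0,3)@ 4/5 satisfied · (0,4)@ 3/3 satisfied
Row 1: (1,0)% 1/2 satisfied · (1,2)% 2/7 not · (1,3)@ 6/8 satisfied · (1,4)@ 4/5 satisfied
Row 2: (2,1)@ 2/4 satisfied · (2,2)@ 2/5 satisfied · (2,3)% 3/7 satisfied · (2,4)@ 2/5 satisfied
Row 3: (3,0)@ 2/2 satisfied · (3,3)% 4/7 satisfied · (3,4)% 4/5 satisfied
Row 4: (4,1)@ 2/2 satisfied · (4,2)@ 1/3 not · (4,3)% 4/5 satisfied · (4,4)% 4/4 satisfied
Row 5: (5,4)% 3/3 satisfied
Row 6: (6,0)% 0/0 satisfied · (6,3)% 1/1 satisfied
For instance (1,2) has only 2/7 same-type neighbors, below 2/5.

No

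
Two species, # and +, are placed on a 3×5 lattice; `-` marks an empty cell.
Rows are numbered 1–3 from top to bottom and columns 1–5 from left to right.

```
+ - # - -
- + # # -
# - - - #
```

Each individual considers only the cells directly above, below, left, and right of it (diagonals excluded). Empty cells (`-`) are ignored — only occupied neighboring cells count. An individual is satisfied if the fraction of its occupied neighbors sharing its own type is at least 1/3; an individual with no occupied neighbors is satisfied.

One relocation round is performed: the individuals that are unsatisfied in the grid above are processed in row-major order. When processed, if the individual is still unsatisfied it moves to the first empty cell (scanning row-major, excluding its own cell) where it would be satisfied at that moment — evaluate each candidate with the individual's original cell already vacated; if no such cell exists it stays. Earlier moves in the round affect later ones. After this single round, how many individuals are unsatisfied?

0

Initially unsatisfied (in order): (2,2).
  (2,2) → (1,2).
Resulting grid:
+ + # - -
- - # # -
# - - - #
All satisfied now.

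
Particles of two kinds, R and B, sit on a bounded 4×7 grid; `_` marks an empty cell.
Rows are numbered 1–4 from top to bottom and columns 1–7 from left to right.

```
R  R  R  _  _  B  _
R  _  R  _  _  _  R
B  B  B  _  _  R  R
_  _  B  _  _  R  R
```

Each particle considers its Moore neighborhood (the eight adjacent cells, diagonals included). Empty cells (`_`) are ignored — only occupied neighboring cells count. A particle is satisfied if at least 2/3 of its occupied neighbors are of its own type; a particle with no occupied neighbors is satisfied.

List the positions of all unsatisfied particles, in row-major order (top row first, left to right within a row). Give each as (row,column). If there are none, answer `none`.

(1,6), (2,1), (2,3), (3,1), (3,2)

(1,1)R 2/2 ✓
(1,2)R 4/4 ✓
(1,3)R 2/2 ✓
(1,6)B 0/1 ✗
(2,1)R 2/4 ✗
(2,3)R 2/4 ✗
(2,7)R 2/3 ✓
(3,1)B 1/2 ✗
(3,2)B 3/5 ✗
(3,3)B 2/3 ✓
(3,6)R 4/4 ✓
(3,7)R 4/4 ✓
(4,3)B 2/2 ✓
(4,6)R 3/3 ✓
(4,7)R 3/3 ✓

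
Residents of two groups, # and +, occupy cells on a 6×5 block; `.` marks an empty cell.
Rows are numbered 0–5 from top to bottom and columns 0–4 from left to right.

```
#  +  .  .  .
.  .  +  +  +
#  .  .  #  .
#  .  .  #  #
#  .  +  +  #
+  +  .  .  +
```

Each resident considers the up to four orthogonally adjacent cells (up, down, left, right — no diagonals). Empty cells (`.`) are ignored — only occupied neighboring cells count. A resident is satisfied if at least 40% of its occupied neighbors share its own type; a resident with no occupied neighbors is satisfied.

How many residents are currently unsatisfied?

5

(0,0)# 0/1 not
(0,1)+ 0/1 not
(1,2)+ 1/1 satisfied
(1,3)+ 2/3 satisfied
(1,4)+ 1/1 satisfied
(2,0)# 1/1 satisfied
(2,3)# 1/2 satisfied
(3,0)# 2/2 satisfied
(3,3)# 2/3 satisfied
(3,4)# 2/2 satisfied
(4,0)# 1/2 satisfied
(4,2)+ 1/1 satisfied
(4,3)+ 1/3 not
(4,4)# 1/3 not
(5,0)+ 1/2 satisfied
(5,1)+ 1/1 satisfied
(5,4)+ 0/1 not
Unsatisfied: (0,0), (0,1), (4,3), (4,4), (5,4) — 5 in total.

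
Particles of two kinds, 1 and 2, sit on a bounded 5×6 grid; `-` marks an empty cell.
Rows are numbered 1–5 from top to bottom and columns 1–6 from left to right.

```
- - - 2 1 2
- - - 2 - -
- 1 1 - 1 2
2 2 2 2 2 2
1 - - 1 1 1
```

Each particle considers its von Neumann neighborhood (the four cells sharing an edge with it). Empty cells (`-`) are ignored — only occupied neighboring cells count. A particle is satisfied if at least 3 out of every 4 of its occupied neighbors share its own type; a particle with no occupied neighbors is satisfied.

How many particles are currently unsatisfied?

17

(1,4)2 1/2 ✗
(1,5)1 0/2 ✗
(1,6)2 0/1 ✗
(2,4)2 1/1 ✓
(3,2)1 1/2 ✗
(3,3)1 1/2 ✗
(3,5)1 0/2 ✗
(3,6)2 1/2 ✗
(4,1)2 1/2 ✗
(4,2)2 2/3 ✗
(4,3)2 2/3 ✗
(4,4)2 2/3 ✗
(4,5)2 2/4 ✗
(4,6)2 2/3 ✗
(5,1)1 0/1 ✗
(5,4)1 1/2 ✗
(5,5)1 2/3 ✗
(5,6)1 1/2 ✗
Unsatisfied: (1,4), (1,5), (1,6), (3,2), (3,3), (3,5), (3,6), (4,1), (4,2), (4,3), (4,4), (4,5), (4,6), (5,1), (5,4), (5,5), (5,6) — 17 in total.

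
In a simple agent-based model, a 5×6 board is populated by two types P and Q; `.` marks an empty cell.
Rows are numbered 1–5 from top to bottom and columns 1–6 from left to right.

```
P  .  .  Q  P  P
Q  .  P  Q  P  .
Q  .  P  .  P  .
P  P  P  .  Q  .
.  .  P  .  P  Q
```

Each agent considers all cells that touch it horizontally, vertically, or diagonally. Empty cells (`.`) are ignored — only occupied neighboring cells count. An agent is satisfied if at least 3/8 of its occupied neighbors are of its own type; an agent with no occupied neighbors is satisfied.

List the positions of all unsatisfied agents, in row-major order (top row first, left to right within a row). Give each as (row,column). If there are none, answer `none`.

(1,1), (1,4), (2,3), (2,4), (3,1), (3,5), (4,5), (5,5)

Row 1: (1,1)P 0/1 unhappy · (1,4)Q 1/4 unhappy · (1,5)P 2/4 ok · (1,6)P 2/2 ok
Row 2: (2,1)Q 1/2 ok · (2,3)P 1/3 unhappy · (2,4)Q 1/6 unhappy · (2,5)P 3/5 ok
Row 3: (3,1)Q 1/3 unhappy · (3,3)P 3/4 ok · (3,5)P 1/3 unhappy
Row 4: (4,1)P 1/2 ok · (4,2)P 4/5 ok · (4,3)P 3/3 ok · (4,5)Q 1/3 unhappy
Row 5: (5,3)P 2/2 ok · (5,5)P 0/2 unhappy · (5,6)Q 1/2 ok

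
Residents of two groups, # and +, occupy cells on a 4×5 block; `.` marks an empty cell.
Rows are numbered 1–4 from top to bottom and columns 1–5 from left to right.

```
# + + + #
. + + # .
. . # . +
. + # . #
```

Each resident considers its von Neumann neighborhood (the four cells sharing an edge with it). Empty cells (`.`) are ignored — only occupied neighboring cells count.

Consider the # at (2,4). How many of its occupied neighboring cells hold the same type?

Occupied neighbors of (2,4): (1,4)=+, (2,3)=+.
Same type (#): 0 of 2.

0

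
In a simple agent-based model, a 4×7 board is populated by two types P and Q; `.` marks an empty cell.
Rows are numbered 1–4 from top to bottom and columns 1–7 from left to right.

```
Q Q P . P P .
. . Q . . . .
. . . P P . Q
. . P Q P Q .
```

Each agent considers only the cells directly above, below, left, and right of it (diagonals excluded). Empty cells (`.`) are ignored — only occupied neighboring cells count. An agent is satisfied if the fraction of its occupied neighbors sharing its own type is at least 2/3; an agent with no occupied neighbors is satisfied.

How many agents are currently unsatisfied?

8

(1,1)Q 1/1 ok
(1,2)Q 1/2 unhappy
(1,3)P 0/2 unhappy
(1,5)P 1/1 ok
(1,6)P 1/1 ok
(2,3)Q 0/1 unhappy
(3,4)P 1/2 unhappy
(3,5)P 2/2 ok
(3,7)Q 0/0 ok
(4,3)P 0/1 unhappy
(4,4)Q 0/3 unhappy
(4,5)P 1/3 unhappy
(4,6)Q 0/1 unhappy
Unsatisfied: (1,2), (1,3), (2,3), (3,4), (4,3), (4,4), (4,5), (4,6) — 8 in total.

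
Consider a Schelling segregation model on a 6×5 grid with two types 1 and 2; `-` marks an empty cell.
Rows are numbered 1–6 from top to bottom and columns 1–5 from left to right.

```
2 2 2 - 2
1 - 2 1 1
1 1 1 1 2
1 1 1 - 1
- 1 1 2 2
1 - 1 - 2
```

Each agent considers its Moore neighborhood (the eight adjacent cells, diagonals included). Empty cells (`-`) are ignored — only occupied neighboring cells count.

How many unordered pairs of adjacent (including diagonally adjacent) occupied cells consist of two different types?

Scan each occupied cell's neighbors to the right and below (and the two forward diagonals) so each pair is counted once.
Row 1: 2(1,1)–2(1,2)= 2(1,1)–1(2,1)≠ 2(1,2)–2(1,3)= 2(1,2)–2(2,3)= 2(1,2)–1(2,1)≠ 2(1,3)–2(2,3)= 2(1,3)–1(2,4)≠ 2(1,5)–1(2,5)≠ 2(1,5)–1(2,4)≠  → 5/9 unlike.
Row 2: 1(2,1)–1(3,1)= 1(2,1)–1(3,2)= 2(2,3)–1(2,4)≠ 2(2,3)–1(3,3)≠ 2(2,3)–1(3,4)≠ 2(2,3)–1(3,2)≠ 1(2,4)–1(2,5)= 1(2,4)–1(3,4)= 1(2,4)–2(3,5)≠ 1(2,4)–1(3,3)= 1(2,5)–2(3,5)≠ 1(2,5)–1(3,4)=  → 6/12 unlike.
Row 3: 1(3,1)–1(3,2)= 1(3,1)–1(4,1)= 1(3,1)–1(4,2)= 1(3,2)–1(3,3)= 1(3,2)–1(4,2)= 1(3,2)–1(4,3)= 1(3,2)–1(4,1)= 1(3,3)–1(3,4)= 1(3,3)–1(4,3)= 1(3,3)–1(4,2)= 1(3,4)–2(3,5)≠ 1(3,4)–1(4,5)= 1(3,4)–1(4,3)= 2(3,5)–1(4,5)≠  → 2/14 unlike.
Row 4: 1(4,1)–1(4,2)= 1(4,1)–1(5,2)= 1(4,2)–1(4,3)= 1(4,2)–1(5,2)= 1(4,2)–1(5,3)= 1(4,3)–1(5,3)= 1(4,3)–2(5,4)≠ 1(4,3)–1(5,2)= 1(4,5)–2(5,5)≠ 1(4,5)–2(5,4)≠  → 3/10 unlike.
Row 5: 1(5,2)–1(5,3)= 1(5,2)–1(6,3)= 1(5,2)–1(6,1)= 1(5,3)–2(5,4)≠ 1(5,3)–1(6,3)= 2(5,4)–2(5,5)= 2(5,4)–2(6,5)= 2(5,4)–1(6,3)≠ 2(5,5)–2(6,5)=  → 2/9 unlike.
Total adjacent occupied pairs: 54; unlike-type pairs: 18.

18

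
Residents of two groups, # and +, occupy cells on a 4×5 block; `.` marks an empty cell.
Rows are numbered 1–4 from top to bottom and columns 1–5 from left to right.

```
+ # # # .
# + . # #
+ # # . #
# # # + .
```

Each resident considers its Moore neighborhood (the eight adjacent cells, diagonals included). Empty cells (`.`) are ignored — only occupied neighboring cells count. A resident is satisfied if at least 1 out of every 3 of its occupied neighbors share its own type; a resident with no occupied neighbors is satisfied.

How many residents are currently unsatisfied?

Row 1: (1,1)+ 1/3 ✓ · (1,2)# 2/4 ✓ · (1,3)# 3/4 ✓ · (1,4)# 3/3 ✓
Row 2: (2,1)# 2/5 ✓ · (2,2)+ 2/7 ✗ · (2,4)# 5/5 ✓ · (2,5)# 3/3 ✓
Row 3: (3,1)+ 1/5 ✗ · (3,2)# 5/7 ✓ · (3,3)# 4/6 ✓ · (3,5)# 2/3 ✓
Row 4: (4,1)# 2/3 ✓ · (4,2)# 4/5 ✓ · (4,3)# 3/4 ✓ · (4,4)+ 0/3 ✗
Unsatisfied: (2,2), (3,1), (4,4) — 3 in total.

3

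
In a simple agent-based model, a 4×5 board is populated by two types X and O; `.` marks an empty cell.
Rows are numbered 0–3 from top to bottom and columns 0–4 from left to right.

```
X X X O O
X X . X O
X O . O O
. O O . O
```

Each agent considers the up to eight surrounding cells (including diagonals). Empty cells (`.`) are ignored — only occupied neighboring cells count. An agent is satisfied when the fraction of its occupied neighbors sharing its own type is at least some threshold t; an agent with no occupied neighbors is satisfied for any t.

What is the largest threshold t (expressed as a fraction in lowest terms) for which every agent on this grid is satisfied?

1/6

(0,0)X 3/3
(0,1)X 4/4
(0,2)X 3/4
(0,3)O 2/4
(0,4)O 2/3
(1,0)X 4/5
(1,1)X 5/6
(1,3)X 1/6
(1,4)O 4/5
(2,0)X 2/4
(2,1)O 2/5
(2,3)O 4/5
(2,4)O 3/4
(3,1)O 2/3
(3,2)O 3/3
(3,4)O 2/2
The smallest same-type fraction is 1/6 at (1,3), which reduces to 1/6. Any threshold above that leaves this agent unsatisfied.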